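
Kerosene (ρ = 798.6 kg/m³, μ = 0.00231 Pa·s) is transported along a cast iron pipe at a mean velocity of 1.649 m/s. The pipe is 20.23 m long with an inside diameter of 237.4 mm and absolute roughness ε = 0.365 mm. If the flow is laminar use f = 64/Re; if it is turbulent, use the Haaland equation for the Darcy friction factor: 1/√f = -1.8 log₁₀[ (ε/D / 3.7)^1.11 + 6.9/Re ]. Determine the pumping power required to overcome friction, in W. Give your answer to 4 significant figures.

Reynolds number Re = ρVD/μ = 798.6 · 1.649 · 0.2374 / 0.00231 = 1.353e+05.
Re > 4000 → turbulent. Relative roughness ε/D = 0.000365/0.2374 = 0.00154. Haaland: 1/√f = -1.8 log₁₀[(0.00154/3.7)^1.11 + 6.9/1.353e+05] = -1.8 log₁₀[0.000176 + 5.1e-05] = 6.558, so f = 0.02325.
Darcy-Weisbach: ΔP = f(L/D)(ρV²/2) = 0.02325·(20.23/0.2374)·(798.6·1.649²/2) = 0.02325·85.21·1086 = 2152 Pa.
Q = V·A = 1.649·0.04426 = 0.07299 m³/s.
Pumping power P = QΔP = 0.07299·2152 = 157.05 W = 157.0 W.

P ≈ 157.0 W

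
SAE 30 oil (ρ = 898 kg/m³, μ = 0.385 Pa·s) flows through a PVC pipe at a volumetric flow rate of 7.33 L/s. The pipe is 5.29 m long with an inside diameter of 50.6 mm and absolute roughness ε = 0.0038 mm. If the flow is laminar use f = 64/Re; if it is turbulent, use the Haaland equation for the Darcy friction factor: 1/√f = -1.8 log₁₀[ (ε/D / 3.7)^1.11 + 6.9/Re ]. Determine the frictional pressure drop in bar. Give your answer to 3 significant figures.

Q = 7.33 L/s = 7.33/1000 = 0.00733 m³/s.
Cross-sectional area A = πD²/4 = π(0.0506)²/4 = 0.002011 m²; mean velocity V = Q/A = 0.00733/0.002011 = 3.645 m/s.
Reynolds number Re = ρVD/μ = 898 · 3.645 · 0.0506 / 0.385 = 430.2.
Re < 2300 → laminar flow, so f = 64/Re = 64/430.2 = 0.1488 (the turbulent correlation is not needed).
Darcy-Weisbach: ΔP = f(L/D)(ρV²/2) = 0.1488·(5.29/0.0506)·(898·3.645²/2) = 0.1488·104.5·5966 = 9.279e+04 Pa.
ΔP = 9.279e+04 Pa = 0.928 bar.

ΔP ≈ 0.928 bar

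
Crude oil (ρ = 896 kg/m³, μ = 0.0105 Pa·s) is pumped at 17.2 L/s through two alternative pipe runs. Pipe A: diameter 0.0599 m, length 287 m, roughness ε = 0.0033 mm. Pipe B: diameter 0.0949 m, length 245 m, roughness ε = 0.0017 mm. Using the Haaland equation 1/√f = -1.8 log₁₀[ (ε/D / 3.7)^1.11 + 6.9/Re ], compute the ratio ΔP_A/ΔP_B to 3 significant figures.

Pipe A: V = Q/A = 0.0172/0.002818 = 6.104 m/s; Re = 3.12e+04; ε/D = 5.51e-05; Haaland → f = 0.02321; ΔP_A = f(L/D)(ρV²/2) = 1.856e+06 Pa.
Pipe B: V = Q/A = 0.0172/0.007073 = 2.432 m/s; Re = 1.969e+04; ε/D = 1.79e-05; Haaland → f = 0.02587; ΔP_B = f(L/D)(ρV²/2) = 1.769e+05 Pa.
ΔP_A/ΔP_B = 1.856e+06/1.769e+05 = 10.5.

ΔP_A/ΔP_B ≈ 10.5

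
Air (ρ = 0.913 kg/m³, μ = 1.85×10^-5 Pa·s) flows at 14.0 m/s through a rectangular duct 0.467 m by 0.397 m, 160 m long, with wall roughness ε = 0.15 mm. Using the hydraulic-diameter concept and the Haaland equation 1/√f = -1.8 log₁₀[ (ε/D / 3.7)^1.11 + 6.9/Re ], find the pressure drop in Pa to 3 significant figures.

ΔP ≈ 572 Pa

Hydraulic diameter D_h = 4A/P = 4·(0.467·0.397)/(2·(0.467+0.397)) = 0.7416/1.728 = 0.4292 m.
Re = ρVD_h/μ = 0.913·14·0.4292/1.85e-05 = 2.965e+05.
ε/D_h = 0.00015/0.4292 = 0.00035; Haaland gives 1/√f = -1.8 log₁₀[3.41e-05+2.33e-05] = 7.635, so f = 0.01716.
ΔP = f(L/D_h)(ρV²/2) = 0.01716·160/0.4292·89.47 = 572.3 Pa.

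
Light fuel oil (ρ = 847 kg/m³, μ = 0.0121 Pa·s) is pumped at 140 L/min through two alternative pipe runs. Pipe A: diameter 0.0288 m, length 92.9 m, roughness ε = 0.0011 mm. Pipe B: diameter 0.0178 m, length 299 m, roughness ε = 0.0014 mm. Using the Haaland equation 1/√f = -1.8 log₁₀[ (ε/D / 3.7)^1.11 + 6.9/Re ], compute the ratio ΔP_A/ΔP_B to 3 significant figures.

ΔP_A/ΔP_B ≈ 0.0320

Pipe A: V = Q/A = 0.002333/0.0006514 = 3.582 m/s; Re = 7221; ε/D = 3.82e-05; Haaland → f = 0.03388; ΔP_A = f(L/D)(ρV²/2) = 5.937e+05 Pa.
Pipe B: V = Q/A = 0.002333/0.0002488 = 9.377 m/s; Re = 1.168e+04; ε/D = 7.87e-05; Haaland → f = 0.02969; ΔP_B = f(L/D)(ρV²/2) = 1.857e+07 Pa.
ΔP_A/ΔP_B = 5.937e+05/1.857e+07 = 0.0320.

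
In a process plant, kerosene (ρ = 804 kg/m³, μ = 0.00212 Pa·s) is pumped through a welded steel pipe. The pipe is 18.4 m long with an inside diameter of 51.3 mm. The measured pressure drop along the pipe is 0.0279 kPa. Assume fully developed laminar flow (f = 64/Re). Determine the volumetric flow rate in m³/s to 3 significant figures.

For laminar flow, f = 64/Re with Re = ρVD/μ, so Darcy-Weisbach reduces to ΔP = 32μLV/D². Solving for V: V = ΔP·D²/(32μL) = 27.9·(0.0513)²/(32·0.00212·18.4) = 0.05882 m/s.
Check: Re = ρVD/μ = 804·0.05882·0.0513/0.00212 = 1144 < 2300, so the laminar assumption holds.
Q = V·A = 0.05882·(π/4·0.0513²) = 0.0001216 m³/s = 1.22×10^-4 m³/s.

Q ≈ 1.22×10^-4 m³/s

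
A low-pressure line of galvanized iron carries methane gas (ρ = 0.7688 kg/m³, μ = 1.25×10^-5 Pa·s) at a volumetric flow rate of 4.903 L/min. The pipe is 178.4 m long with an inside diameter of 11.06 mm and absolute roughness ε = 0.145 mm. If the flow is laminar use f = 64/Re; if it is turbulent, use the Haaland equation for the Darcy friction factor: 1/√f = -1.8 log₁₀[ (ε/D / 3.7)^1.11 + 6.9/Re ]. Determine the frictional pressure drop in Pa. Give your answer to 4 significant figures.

Q = 4.903 L/min = 4.903/60000 = 8.172e-05 m³/s.
Cross-sectional area A = πD²/4 = π(0.01106)²/4 = 9.607e-05 m²; mean velocity V = Q/A = 8.172e-05/9.607e-05 = 0.8506 m/s.
Reynolds number Re = ρVD/μ = 0.7688 · 0.8506 · 0.01106 / 1.25e-05 = 578.6.
Re < 2300 → laminar flow, so f = 64/Re = 64/578.6 = 0.1106 (the turbulent correlation is not needed).
Darcy-Weisbach: ΔP = f(L/D)(ρV²/2) = 0.1106·(178.4/0.01106)·(0.7688·0.8506²/2) = 0.1106·1.613e+04·0.2781 = 496.2 Pa.

ΔP ≈ 496.2 Pa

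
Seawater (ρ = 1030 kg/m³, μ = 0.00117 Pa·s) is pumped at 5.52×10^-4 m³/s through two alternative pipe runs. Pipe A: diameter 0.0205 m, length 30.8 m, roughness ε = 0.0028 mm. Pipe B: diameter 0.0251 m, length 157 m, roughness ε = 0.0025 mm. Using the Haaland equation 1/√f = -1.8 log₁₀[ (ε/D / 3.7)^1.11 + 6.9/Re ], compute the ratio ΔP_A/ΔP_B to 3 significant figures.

Pipe A: V = Q/A = 0.000552/0.0003301 = 1.672 m/s; Re = 3.018e+04; ε/D = 0.000137; Haaland → f = 0.02357; ΔP_A = f(L/D)(ρV²/2) = 5.101e+04 Pa.
Pipe B: V = Q/A = 0.000552/0.0004948 = 1.116 m/s; Re = 2.465e+04; ε/D = 9.96e-05; Haaland → f = 0.02463; ΔP_B = f(L/D)(ρV²/2) = 9.874e+04 Pa.
ΔP_A/ΔP_B = 5.101e+04/9.874e+04 = 0.517.

ΔP_A/ΔP_B ≈ 0.517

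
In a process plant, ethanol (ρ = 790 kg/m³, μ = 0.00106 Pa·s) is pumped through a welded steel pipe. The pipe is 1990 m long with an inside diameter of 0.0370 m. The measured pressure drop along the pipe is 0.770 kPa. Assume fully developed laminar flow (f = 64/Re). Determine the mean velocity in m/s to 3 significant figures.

V ≈ 0.0156 m/s

For laminar flow, f = 64/Re with Re = ρVD/μ, so Darcy-Weisbach reduces to ΔP = 32μLV/D². Solving for V: V = ΔP·D²/(32μL) = 770·(0.037)²/(32·0.00106·1990) = 0.01562 m/s.
Check: Re = ρVD/μ = 790·0.01562·0.037/0.00106 = 430.6 < 2300, so the laminar assumption holds.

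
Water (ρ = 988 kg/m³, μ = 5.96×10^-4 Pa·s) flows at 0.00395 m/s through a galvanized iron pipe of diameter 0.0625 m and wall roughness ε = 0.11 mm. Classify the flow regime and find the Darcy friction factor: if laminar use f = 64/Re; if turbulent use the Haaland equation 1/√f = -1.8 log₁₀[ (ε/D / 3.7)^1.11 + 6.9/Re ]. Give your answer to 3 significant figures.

f ≈ 0.156

Re = ρVD/μ = 988·0.00395·0.0625/0.000596 = 409.2.
Re < 2300 → laminar, so f = 64/Re = 0.1564 (roughness is irrelevant in laminar flow).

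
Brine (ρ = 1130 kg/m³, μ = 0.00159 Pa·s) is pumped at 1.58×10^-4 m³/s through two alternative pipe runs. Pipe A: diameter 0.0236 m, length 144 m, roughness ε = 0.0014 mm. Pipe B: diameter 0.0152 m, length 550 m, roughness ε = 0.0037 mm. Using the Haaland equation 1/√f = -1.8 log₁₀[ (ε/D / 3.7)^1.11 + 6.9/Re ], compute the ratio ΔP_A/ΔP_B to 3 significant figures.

Pipe A: V = Q/A = 0.000158/0.0004374 = 0.3612 m/s; Re = 6058; ε/D = 5.93e-05; Haaland → f = 0.03567; ΔP_A = f(L/D)(ρV²/2) = 1.604e+04 Pa.
Pipe B: V = Q/A = 0.000158/0.0001815 = 0.8707 m/s; Re = 9406; ε/D = 0.000243; Haaland → f = 0.03168; ΔP_B = f(L/D)(ρV²/2) = 4.91e+05 Pa.
ΔP_A/ΔP_B = 1.604e+04/4.91e+05 = 0.0327.

ΔP_A/ΔP_B ≈ 0.0327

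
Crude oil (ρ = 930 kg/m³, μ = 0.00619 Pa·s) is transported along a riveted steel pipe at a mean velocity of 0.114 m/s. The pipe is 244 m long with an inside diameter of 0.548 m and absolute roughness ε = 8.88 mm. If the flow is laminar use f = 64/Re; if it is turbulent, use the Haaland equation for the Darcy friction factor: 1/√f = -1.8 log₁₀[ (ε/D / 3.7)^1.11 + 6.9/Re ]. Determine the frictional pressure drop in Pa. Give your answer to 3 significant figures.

Reynolds number Re = ρVD/μ = 930 · 0.114 · 0.548 / 0.00619 = 9386.
Re > 4000 → turbulent. Relative roughness ε/D = 0.00888/0.548 = 0.0162. Haaland: 1/√f = -1.8 log₁₀[(0.0162/3.7)^1.11 + 6.9/9386] = -1.8 log₁₀[0.00241 + 0.000735] = 4.504, so f = 0.04929.
Darcy-Weisbach: ΔP = f(L/D)(ρV²/2) = 0.04929·(244/0.548)·(930·0.114²/2) = 0.04929·445.3·6.043 = 132.6 Pa.

ΔP ≈ 133 Pa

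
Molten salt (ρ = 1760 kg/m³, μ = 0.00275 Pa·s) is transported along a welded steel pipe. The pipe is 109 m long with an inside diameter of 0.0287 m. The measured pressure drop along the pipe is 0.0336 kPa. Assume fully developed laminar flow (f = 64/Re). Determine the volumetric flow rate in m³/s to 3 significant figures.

Q ≈ 1.87×10^-6 m³/s

For laminar flow, f = 64/Re with Re = ρVD/μ, so Darcy-Weisbach reduces to ΔP = 32μLV/D². Solving for V: V = ΔP·D²/(32μL) = 33.6·(0.0287)²/(32·0.00275·109) = 0.002885 m/s.
Check: Re = ρVD/μ = 1760·0.002885·0.0287/0.00275 = 53 < 2300, so the laminar assumption holds.
Q = V·A = 0.002885·(π/4·0.0287²) = 1.867e-06 m³/s = 1.87×10^-6 m³/s.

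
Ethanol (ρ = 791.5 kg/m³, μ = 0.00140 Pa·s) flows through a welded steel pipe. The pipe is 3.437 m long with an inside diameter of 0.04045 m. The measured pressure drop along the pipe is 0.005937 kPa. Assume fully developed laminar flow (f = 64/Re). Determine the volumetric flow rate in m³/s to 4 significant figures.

For laminar flow, f = 64/Re with Re = ρVD/μ, so Darcy-Weisbach reduces to ΔP = 32μLV/D². Solving for V: V = ΔP·D²/(32μL) = 5.937·(0.04045)²/(32·0.0014·3.437) = 0.06309 m/s.
Check: Re = ρVD/μ = 791.5·0.06309·0.04045/0.0014 = 1443 < 2300, so the laminar assumption holds.
Q = V·A = 0.06309·(π/4·0.04045²) = 8.107e-05 m³/s = 8.107×10^-5 m³/s.

Q ≈ 8.107×10^-5 m³/s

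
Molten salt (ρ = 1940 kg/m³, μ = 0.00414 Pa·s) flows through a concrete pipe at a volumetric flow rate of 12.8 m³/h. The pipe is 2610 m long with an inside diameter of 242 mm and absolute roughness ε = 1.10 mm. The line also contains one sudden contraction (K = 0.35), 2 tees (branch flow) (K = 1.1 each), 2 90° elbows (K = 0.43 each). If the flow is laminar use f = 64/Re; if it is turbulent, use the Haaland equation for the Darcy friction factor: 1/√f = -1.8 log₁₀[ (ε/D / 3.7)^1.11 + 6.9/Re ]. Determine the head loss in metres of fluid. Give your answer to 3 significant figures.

Q = 12.8 m³/h = 12.8/3600 = 0.003556 m³/s.
Cross-sectional area A = πD²/4 = π(0.242)²/4 = 0.046 m²; mean velocity V = Q/A = 0.003556/0.046 = 0.0773 m/s.
Reynolds number Re = ρVD/μ = 1940 · 0.0773 · 0.242 / 0.00414 = 8766.
Re > 4000 → turbulent. Relative roughness ε/D = 0.0011/0.242 = 0.00455. Haaland: 1/√f = -1.8 log₁₀[(0.00455/3.7)^1.11 + 6.9/8766] = -1.8 log₁₀[0.000588 + 0.000787] = 5.151, so f = 0.03769.
Total minor-loss coefficient ΣK = 1·0.35 + 2·1.1 + 2·0.43 = 3.41.
ΔP = [f·L/D + ΣK]·(ρV²/2) = [0.03769·2610/0.242 + 3.41]·(1940·0.0773²/2) = [406.5 + 3.41]·5.796 = 2376 Pa.
Head loss h_f = ΔP/(ρg) = 2376/(1940·9.81) = 0.125 m.

h_f ≈ 0.125 m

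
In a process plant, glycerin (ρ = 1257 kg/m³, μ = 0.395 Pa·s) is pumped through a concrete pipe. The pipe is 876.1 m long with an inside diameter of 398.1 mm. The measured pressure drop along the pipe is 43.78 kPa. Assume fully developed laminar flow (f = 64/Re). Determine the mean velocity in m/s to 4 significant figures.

V ≈ 0.6266 m/s

For laminar flow, f = 64/Re with Re = ρVD/μ, so Darcy-Weisbach reduces to ΔP = 32μLV/D². Solving for V: V = ΔP·D²/(32μL) = 4.378e+04·(0.3981)²/(32·0.395·876.1) = 0.6266 m/s.
Check: Re = ρVD/μ = 1257·0.6266·0.3981/0.395 = 793.8 < 2300, so the laminar assumption holds.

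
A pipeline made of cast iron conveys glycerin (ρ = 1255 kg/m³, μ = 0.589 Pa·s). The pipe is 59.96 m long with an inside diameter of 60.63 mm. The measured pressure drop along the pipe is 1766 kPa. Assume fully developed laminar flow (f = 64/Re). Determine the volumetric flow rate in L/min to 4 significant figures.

For laminar flow, f = 64/Re with Re = ρVD/μ, so Darcy-Weisbach reduces to ΔP = 32μLV/D². Solving for V: V = ΔP·D²/(32μL) = 1.766e+06·(0.06063)²/(32·0.589·59.96) = 5.744 m/s.
Check: Re = ρVD/μ = 1255·5.744·0.06063/0.589 = 742.1 < 2300, so the laminar assumption holds.
Q = V·A = 5.744·(π/4·0.06063²) = 0.01658 m³/s = 995.1 L/min.

Q ≈ 995.1 L/min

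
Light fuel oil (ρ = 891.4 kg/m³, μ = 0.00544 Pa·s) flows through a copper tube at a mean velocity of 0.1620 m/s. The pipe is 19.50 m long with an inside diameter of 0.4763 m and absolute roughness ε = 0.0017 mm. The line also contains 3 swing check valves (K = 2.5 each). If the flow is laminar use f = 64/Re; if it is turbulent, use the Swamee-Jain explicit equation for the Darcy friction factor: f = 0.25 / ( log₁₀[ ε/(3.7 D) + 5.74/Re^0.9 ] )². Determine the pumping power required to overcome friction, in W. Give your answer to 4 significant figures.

Reynolds number Re = ρVD/μ = 891.4 · 0.162 · 0.4763 / 0.00544 = 1.264e+04.
Re > 4000 → turbulent. Relative roughness ε/D = 1.7e-06/0.4763 = 3.57e-06. Swamee-Jain: f = 0.25/(log₁₀[3.57e-06/3.7 + 5.74/1.264e+04^0.9])² = 0.25/(log₁₀[9.65e-07 + 0.00117])² = 0.25/(-2.932)² = 0.02907.
Total minor-loss coefficient ΣK = 3·2.5 = 7.5.
ΔP = [f·L/D + ΣK]·(ρV²/2) = [0.02907·19.5/0.4763 + 7.5]·(891.4·0.162²/2) = [1.19 + 7.5]·11.7 = 101.6 Pa.
Q = V·A = 0.162·0.1782 = 0.02886 m³/s.
Pumping power P = QΔP = 0.02886·101.6 = 2.9341 W = 2.934 W.

P ≈ 2.934 W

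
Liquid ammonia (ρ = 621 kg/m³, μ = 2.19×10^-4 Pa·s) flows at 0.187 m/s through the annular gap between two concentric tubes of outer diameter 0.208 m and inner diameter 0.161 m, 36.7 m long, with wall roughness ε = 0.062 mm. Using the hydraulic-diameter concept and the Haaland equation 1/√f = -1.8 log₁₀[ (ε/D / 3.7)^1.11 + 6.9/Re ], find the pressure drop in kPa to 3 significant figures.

ΔP ≈ 0.230 kPa

Hydraulic diameter D_h = 4A/P = D_o - D_i = 0.208 - 0.161 = 0.047 m.
Re = ρVD_h/μ = 621·0.187·0.047/0.000219 = 2.492e+04.
ε/D_h = 6.2e-05/0.047 = 0.00132; Haaland gives 1/√f = -1.8 log₁₀[0.000149+0.000277] = 6.068, so f = 0.02716.
ΔP = f(L/D_h)(ρV²/2) = 0.02716·36.7/0.047·10.86 = 230.3 Pa.
ΔP = 0.230 kPa.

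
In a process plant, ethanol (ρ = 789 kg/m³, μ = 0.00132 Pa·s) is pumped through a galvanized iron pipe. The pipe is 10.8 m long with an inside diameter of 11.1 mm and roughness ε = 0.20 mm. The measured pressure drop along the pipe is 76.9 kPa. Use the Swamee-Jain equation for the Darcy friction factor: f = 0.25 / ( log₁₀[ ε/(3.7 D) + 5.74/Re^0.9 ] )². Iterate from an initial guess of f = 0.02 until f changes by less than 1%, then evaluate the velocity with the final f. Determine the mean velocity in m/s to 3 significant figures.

V ≈ 1.99 m/s

Rearranging Darcy-Weisbach: V = √(2·ΔP·D/(f·L·ρ)). With ε/D = 0.0002/0.0111 = 0.018, iterate starting from f = 0.02:
  f = 0.02 → V = √(2·7.69e+04·0.0111/(0.02·10.8·789)) = 3.165 m/s; Re = ρVD/μ = 2.1e+04; f → 0.04933
  f = 0.04933 → V = 2.015 m/s; Re = 1.337e+04; f → 0.05058
  f = 0.05058 → V = 1.99 m/s; Re = 1.321e+04; f → 0.05062
Converged (Δf/f < 1%). With the final f = 0.05062: V = √(2·7.69e+04·0.0111/(0.05062·10.8·789)) = 1.989 m/s.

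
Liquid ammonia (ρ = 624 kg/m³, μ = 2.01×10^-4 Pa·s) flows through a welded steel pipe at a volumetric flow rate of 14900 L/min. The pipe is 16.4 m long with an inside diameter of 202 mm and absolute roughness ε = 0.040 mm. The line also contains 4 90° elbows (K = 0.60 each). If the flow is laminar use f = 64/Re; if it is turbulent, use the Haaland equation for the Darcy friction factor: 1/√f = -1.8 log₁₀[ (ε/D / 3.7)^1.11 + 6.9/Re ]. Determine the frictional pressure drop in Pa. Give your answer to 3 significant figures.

ΔP ≈ 66100 Pa

Q = 14900 L/min = 14900/60000 = 0.2483 m³/s.
Cross-sectional area A = πD²/4 = π(0.202)²/4 = 0.03205 m²; mean velocity V = Q/A = 0.2483/0.03205 = 7.749 m/s.
Reynolds number Re = ρVD/μ = 624 · 7.749 · 0.202 / 0.000201 = 4.859e+06.
Re > 4000 → turbulent. Relative roughness ε/D = 4e-05/0.202 = 0.000198. Haaland: 1/√f = -1.8 log₁₀[(0.000198/3.7)^1.11 + 6.9/4.859e+06] = -1.8 log₁₀[1.81e-05 + 1.42e-06] = 8.476, so f = 0.01392.
Total minor-loss coefficient ΣK = 4·0.6 = 2.4.
ΔP = [f·L/D + ΣK]·(ρV²/2) = [0.01392·16.4/0.202 + 2.4]·(624·7.749²/2) = [1.13 + 2.4]·1.873e+04 = 6.614e+04 Pa.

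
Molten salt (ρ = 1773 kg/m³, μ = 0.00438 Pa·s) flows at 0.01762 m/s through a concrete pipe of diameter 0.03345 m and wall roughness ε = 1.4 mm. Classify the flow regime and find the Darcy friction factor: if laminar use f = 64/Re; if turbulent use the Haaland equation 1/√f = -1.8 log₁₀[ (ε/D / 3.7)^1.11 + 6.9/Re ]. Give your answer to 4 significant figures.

f ≈ 0.2683

Re = ρVD/μ = 1773·0.01762·0.03345/0.00438 = 238.6.
Re < 2300 → laminar, so f = 64/Re = 0.2683 (roughness is irrelevant in laminar flow).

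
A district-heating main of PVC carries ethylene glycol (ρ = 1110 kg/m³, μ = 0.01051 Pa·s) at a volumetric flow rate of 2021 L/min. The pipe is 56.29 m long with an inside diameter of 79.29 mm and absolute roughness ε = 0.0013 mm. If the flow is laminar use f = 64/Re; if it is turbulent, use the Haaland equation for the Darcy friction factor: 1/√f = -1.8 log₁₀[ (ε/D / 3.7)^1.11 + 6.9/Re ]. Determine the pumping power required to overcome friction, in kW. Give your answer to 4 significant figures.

P ≈ 12.44 kW

Q = 2021 L/min = 2021/60000 = 0.03368 m³/s.
Cross-sectional area A = πD²/4 = π(0.07929)²/4 = 0.004938 m²; mean velocity V = Q/A = 0.03368/0.004938 = 6.822 m/s.
Reynolds number Re = ρVD/μ = 1110 · 6.822 · 0.07929 / 0.0105 = 5.713e+04.
Re > 4000 → turbulent. Relative roughness ε/D = 1.3e-06/0.07929 = 1.64e-05. Haaland: 1/√f = -1.8 log₁₀[(1.64e-05/3.7)^1.11 + 6.9/5.713e+04] = -1.8 log₁₀[1.14e-06 + 0.000121] = 7.045, so f = 0.02015.
Darcy-Weisbach: ΔP = f(L/D)(ρV²/2) = 0.02015·(56.29/0.07929)·(1110·6.822²/2) = 0.02015·709.9·2.583e+04 = 3.694e+05 Pa.
Pumping power P = QΔP = 0.03368·3.694e+05 = 12443 W = 12.44 kW.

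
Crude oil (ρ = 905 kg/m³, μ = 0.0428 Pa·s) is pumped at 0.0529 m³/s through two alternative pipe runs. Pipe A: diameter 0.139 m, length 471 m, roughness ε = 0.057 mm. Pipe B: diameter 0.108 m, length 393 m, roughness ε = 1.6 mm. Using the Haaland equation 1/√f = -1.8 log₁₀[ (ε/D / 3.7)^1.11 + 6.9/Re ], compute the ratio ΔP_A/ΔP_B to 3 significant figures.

ΔP_A/ΔP_B ≈ 0.226

Pipe A: V = Q/A = 0.0529/0.01517 = 3.486 m/s; Re = 1.025e+04; ε/D = 0.00041; Haaland → f = 0.03118; ΔP_A = f(L/D)(ρV²/2) = 5.81e+05 Pa.
Pipe B: V = Q/A = 0.0529/0.009161 = 5.775 m/s; Re = 1.319e+04; ε/D = 0.0148; Haaland → f = 0.04681; ΔP_B = f(L/D)(ρV²/2) = 2.57e+06 Pa.
ΔP_A/ΔP_B = 5.81e+05/2.57e+06 = 0.226.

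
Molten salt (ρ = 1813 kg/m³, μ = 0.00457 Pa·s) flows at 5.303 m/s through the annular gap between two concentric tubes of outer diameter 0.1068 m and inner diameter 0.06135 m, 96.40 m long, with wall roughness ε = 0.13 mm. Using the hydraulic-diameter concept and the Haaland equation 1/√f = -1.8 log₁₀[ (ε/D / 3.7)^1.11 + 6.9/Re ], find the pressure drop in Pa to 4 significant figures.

Hydraulic diameter D_h = 4A/P = D_o - D_i = 0.1068 - 0.06135 = 0.04545 m.
Re = ρVD_h/μ = 1813·5.303·0.04545/0.00457 = 9.562e+04.
ε/D_h = 0.00013/0.04545 = 0.00286; Haaland gives 1/√f = -1.8 log₁₀[0.000351+7.22e-05] = 6.071, so f = 0.02713.
ΔP = f(L/D_h)(ρV²/2) = 0.02713·96.4/0.04545·2.549e+04 = 1.467e+06 Pa.

ΔP ≈ 1467000 Pa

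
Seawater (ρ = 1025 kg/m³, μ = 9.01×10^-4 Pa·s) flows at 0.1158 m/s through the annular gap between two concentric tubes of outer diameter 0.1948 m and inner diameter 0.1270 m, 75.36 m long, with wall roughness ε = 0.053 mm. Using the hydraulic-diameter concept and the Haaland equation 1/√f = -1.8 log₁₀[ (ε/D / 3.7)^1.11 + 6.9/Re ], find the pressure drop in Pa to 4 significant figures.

Hydraulic diameter D_h = 4A/P = D_o - D_i = 0.1948 - 0.127 = 0.0678 m.
Re = ρVD_h/μ = 1025·0.1158·0.0678/0.000901 = 8932.
ε/D_h = 5.3e-05/0.0678 = 0.000782; Haaland gives 1/√f = -1.8 log₁₀[8.33e-05+0.000773] = 5.522, so f = 0.0328.
ΔP = f(L/D_h)(ρV²/2) = 0.0328·75.36/0.0678·6.872 = 250.5 Pa.

ΔP ≈ 250.5 Pa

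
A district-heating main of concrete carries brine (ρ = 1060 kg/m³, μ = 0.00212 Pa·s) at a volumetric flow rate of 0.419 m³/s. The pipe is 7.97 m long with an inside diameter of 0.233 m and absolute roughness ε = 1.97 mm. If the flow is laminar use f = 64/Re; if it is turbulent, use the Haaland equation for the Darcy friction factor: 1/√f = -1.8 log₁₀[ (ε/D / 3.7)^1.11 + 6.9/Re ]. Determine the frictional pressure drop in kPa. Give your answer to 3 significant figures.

Cross-sectional area A = πD²/4 = π(0.233)²/4 = 0.04264 m²; mean velocity V = Q/A = 0.419/0.04264 = 9.827 m/s.
Reynolds number Re = ρVD/μ = 1060 · 9.827 · 0.233 / 0.00212 = 1.145e+06.
Re > 4000 → turbulent. Relative roughness ε/D = 0.00197/0.233 = 0.00845. Haaland: 1/√f = -1.8 log₁₀[(0.00845/3.7)^1.11 + 6.9/1.145e+06] = -1.8 log₁₀[0.00117 + 6.03e-06] = 5.273, so f = 0.03597.
Darcy-Weisbach: ΔP = f(L/D)(ρV²/2) = 0.03597·(7.97/0.233)·(1060·9.827²/2) = 0.03597·34.21·5.118e+04 = 6.297e+04 Pa.
ΔP = 6.297e+04 Pa = 63.0 kPa.

ΔP ≈ 63.0 kPa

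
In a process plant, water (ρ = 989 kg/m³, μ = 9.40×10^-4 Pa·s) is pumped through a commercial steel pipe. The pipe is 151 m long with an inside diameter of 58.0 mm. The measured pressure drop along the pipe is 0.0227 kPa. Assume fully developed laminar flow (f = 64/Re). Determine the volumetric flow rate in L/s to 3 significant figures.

Q ≈ 0.0444 L/s

For laminar flow, f = 64/Re with Re = ρVD/μ, so Darcy-Weisbach reduces to ΔP = 32μLV/D². Solving for V: V = ΔP·D²/(32μL) = 22.7·(0.058)²/(32·0.00094·151) = 0.01681 m/s.
Check: Re = ρVD/μ = 989·0.01681·0.058/0.00094 = 1026 < 2300, so the laminar assumption holds.
Q = V·A = 0.01681·(π/4·0.058²) = 4.442e-05 m³/s = 0.0444 L/s.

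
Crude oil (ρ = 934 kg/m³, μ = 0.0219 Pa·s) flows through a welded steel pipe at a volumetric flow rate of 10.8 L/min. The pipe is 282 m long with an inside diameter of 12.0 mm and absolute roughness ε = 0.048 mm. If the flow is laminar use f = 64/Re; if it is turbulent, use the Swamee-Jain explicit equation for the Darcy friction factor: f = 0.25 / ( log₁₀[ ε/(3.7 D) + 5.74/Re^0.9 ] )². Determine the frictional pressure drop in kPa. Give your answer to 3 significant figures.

Q = 10.8 L/min = 10.8/60000 = 0.00018 m³/s.
Cross-sectional area A = πD²/4 = π(0.012)²/4 = 0.0001131 m²; mean velocity V = Q/A = 0.00018/0.0001131 = 1.592 m/s.
Reynolds number Re = ρVD/μ = 934 · 1.592 · 0.012 / 0.0219 = 814.5.
Re < 2300 → laminar flow, so f = 64/Re = 64/814.5 = 0.07857 (the turbulent correlation is not needed).
Darcy-Weisbach: ΔP = f(L/D)(ρV²/2) = 0.07857·(282/0.012)·(934·1.592²/2) = 0.07857·2.35e+04·1183 = 2.184e+06 Pa.
ΔP = 2.184e+06 Pa = 2180 kPa.

ΔP ≈ 2180 kPa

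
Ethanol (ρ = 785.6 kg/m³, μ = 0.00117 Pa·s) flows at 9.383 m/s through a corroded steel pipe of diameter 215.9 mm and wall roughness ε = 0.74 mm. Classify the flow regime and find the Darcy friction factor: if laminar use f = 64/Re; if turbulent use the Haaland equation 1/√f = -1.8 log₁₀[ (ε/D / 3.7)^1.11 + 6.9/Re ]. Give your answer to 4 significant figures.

f ≈ 0.02731

Re = ρVD/μ = 785.6·9.383·0.2159/0.00117 = 1.36e+06.
Re > 4000 → turbulent. ε/D = 0.00074/0.2159 = 0.00343; Haaland: 1/√f = -1.8 log₁₀[0.00043 + 5.07e-06] = 6.051, so f = 0.02731.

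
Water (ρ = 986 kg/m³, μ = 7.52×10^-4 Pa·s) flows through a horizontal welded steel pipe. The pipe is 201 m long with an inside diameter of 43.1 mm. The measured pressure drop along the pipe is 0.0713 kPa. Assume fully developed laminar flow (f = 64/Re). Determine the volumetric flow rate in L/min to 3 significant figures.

Q ≈ 2.40 L/min

For laminar flow, f = 64/Re with Re = ρVD/μ, so Darcy-Weisbach reduces to ΔP = 32μLV/D². Solving for V: V = ΔP·D²/(32μL) = 71.3·(0.0431)²/(32·0.000752·201) = 0.02738 m/s.
Check: Re = ρVD/μ = 986·0.02738·0.0431/0.000752 = 1547 < 2300, so the laminar assumption holds.
Q = V·A = 0.02738·(π/4·0.0431²) = 3.995e-05 m³/s = 2.40 L/min.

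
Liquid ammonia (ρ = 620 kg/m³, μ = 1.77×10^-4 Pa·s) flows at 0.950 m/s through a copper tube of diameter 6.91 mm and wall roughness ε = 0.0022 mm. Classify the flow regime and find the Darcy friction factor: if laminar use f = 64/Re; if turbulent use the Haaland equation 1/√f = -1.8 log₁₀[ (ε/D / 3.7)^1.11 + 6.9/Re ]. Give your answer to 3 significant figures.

f ≈ 0.0255

Re = ρVD/μ = 620·0.95·0.00691/0.000177 = 2.299e+04.
Re > 4000 → turbulent. ε/D = 2.2e-06/0.00691 = 0.000318; Haaland: 1/√f = -1.8 log₁₀[3.07e-05 + 0.0003] = 6.265, so f = 0.02548.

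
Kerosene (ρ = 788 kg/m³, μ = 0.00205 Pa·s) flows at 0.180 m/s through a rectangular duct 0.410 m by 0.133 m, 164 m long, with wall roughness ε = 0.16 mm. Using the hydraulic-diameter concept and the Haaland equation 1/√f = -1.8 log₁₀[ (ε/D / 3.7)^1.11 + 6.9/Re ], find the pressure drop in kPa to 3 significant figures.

ΔP ≈ 0.307 kPa

Hydraulic diameter D_h = 4A/P = 4·(0.41·0.133)/(2·(0.41+0.133)) = 0.2181/1.086 = 0.2008 m.
Re = ρVD_h/μ = 788·0.18·0.2008/0.00205 = 1.39e+04.
ε/D_h = 0.00016/0.2008 = 0.000797; Haaland gives 1/√f = -1.8 log₁₀[8.51e-05+0.000497] = 5.824, so f = 0.02948.
ΔP = f(L/D_h)(ρV²/2) = 0.02948·164/0.2008·12.77 = 307.3 Pa.
ΔP = 0.307 kPa.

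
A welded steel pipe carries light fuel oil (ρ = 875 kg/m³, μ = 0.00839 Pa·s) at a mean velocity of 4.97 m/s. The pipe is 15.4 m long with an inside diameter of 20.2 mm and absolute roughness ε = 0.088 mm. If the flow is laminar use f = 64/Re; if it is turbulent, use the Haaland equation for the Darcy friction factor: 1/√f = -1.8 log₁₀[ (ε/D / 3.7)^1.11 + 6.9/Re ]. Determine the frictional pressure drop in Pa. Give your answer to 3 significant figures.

Reynolds number Re = ρVD/μ = 875 · 4.97 · 0.0202 / 0.00839 = 1.047e+04.
Re > 4000 → turbulent. Relative roughness ε/D = 8.8e-05/0.0202 = 0.00436. Haaland: 1/√f = -1.8 log₁₀[(0.00436/3.7)^1.11 + 6.9/1.047e+04] = -1.8 log₁₀[0.000561 + 0.000659] = 5.245, so f = 0.03635.
Darcy-Weisbach: ΔP = f(L/D)(ρV²/2) = 0.03635·(15.4/0.0202)·(875·4.97²/2) = 0.03635·762.4·1.081e+04 = 2.995e+05 Pa.

ΔP ≈ 300000 Pa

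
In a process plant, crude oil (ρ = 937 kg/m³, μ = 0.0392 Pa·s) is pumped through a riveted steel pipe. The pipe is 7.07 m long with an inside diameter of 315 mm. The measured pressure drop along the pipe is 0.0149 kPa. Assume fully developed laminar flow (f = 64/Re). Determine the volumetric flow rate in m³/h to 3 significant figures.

Q ≈ 46.8 m³/h

For laminar flow, f = 64/Re with Re = ρVD/μ, so Darcy-Weisbach reduces to ΔP = 32μLV/D². Solving for V: V = ΔP·D²/(32μL) = 14.9·(0.315)²/(32·0.0392·7.07) = 0.1667 m/s.
Check: Re = ρVD/μ = 937·0.1667·0.315/0.0392 = 1255 < 2300, so the laminar assumption holds.
Q = V·A = 0.1667·(π/4·0.315²) = 0.01299 m³/s = 46.8 m³/h.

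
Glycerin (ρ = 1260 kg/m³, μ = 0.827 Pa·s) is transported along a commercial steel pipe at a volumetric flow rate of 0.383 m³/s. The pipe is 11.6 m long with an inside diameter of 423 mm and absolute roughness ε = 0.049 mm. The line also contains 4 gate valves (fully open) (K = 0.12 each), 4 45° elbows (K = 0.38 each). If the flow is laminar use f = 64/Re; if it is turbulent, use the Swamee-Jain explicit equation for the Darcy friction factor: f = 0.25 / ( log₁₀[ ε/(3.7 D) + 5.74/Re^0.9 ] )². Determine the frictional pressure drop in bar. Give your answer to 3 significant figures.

ΔP ≈ 0.140 bar

Cross-sectional area A = πD²/4 = π(0.423)²/4 = 0.1405 m²; mean velocity V = Q/A = 0.383/0.1405 = 2.725 m/s.
Reynolds number Re = ρVD/μ = 1260 · 2.725 · 0.423 / 0.827 = 1756.
Re < 2300 → laminar flow, so f = 64/Re = 64/1756 = 0.03644 (the turbulent correlation is not needed).
Total minor-loss coefficient ΣK = 4·0.12 + 4·0.38 = 2.
ΔP = [f·L/D + ΣK]·(ρV²/2) = [0.03644·11.6/0.423 + 2]·(1260·2.725²/2) = [0.9992 + 2]·4679 = 1.403e+04 Pa.
ΔP = 1.403e+04 Pa = 0.140 bar.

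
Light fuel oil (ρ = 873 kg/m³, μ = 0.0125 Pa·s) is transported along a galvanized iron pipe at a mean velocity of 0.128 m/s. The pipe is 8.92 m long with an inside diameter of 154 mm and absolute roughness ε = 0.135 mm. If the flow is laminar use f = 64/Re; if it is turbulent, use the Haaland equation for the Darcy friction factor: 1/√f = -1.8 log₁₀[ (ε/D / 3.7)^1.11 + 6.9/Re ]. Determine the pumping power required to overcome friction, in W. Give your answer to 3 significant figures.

P ≈ 0.0459 W

Reynolds number Re = ρVD/μ = 873 · 0.128 · 0.154 / 0.0125 = 1377.
Re < 2300 → laminar flow, so f = 64/Re = 64/1377 = 0.04649 (the turbulent correlation is not needed).
Darcy-Weisbach: ΔP = f(L/D)(ρV²/2) = 0.04649·(8.92/0.154)·(873·0.128²/2) = 0.04649·57.92·7.152 = 19.26 Pa.
Q = V·A = 0.128·0.01863 = 0.002384 m³/s.
Pumping power P = QΔP = 0.002384·19.26 = 0.04591 W = 0.0459 W.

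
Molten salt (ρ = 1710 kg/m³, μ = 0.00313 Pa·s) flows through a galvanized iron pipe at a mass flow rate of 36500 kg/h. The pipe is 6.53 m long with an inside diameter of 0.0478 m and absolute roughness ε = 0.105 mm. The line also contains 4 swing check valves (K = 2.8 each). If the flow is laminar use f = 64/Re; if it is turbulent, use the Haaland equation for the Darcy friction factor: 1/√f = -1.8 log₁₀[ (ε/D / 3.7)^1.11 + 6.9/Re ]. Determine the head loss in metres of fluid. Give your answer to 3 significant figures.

h_f ≈ 8.19 m

ṁ = 36500 kg/h = 36500/3600 = 10.14 kg/s.
A = πD²/4 = π(0.0478)²/4 = 0.001795 m²; mean velocity V = ṁ/(ρA) = 10.14/(1710 · 0.001795) = 3.304 m/s.
Reynolds number Re = ρVD/μ = 1710 · 3.304 · 0.0478 / 0.00313 = 8.628e+04.
Re > 4000 → turbulent. Relative roughness ε/D = 0.000105/0.0478 = 0.0022. Haaland: 1/√f = -1.8 log₁₀[(0.0022/3.7)^1.11 + 6.9/8.628e+04] = -1.8 log₁₀[0.000262 + 8e-05] = 6.238, so f = 0.0257.
Total minor-loss coefficient ΣK = 4·2.8 = 11.2.
ΔP = [f·L/D + ΣK]·(ρV²/2) = [0.0257·6.53/0.0478 + 11.2]·(1710·3.304²/2) = [3.51 + 11.2]·9334 = 1.373e+05 Pa.
Head loss h_f = ΔP/(ρg) = 1.373e+05/(1710·9.81) = 8.19 m.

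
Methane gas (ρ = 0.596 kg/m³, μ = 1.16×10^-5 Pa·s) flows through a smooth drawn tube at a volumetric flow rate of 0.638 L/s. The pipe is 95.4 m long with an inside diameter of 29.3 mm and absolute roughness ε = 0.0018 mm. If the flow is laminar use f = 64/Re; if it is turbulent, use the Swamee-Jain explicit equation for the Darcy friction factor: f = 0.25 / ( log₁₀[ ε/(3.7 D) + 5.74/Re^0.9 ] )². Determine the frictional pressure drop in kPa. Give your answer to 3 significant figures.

ΔP ≈ 0.0390 kPa

Q = 0.638 L/s = 0.638/1000 = 0.000638 m³/s.
Cross-sectional area A = πD²/4 = π(0.0293)²/4 = 0.0006743 m²; mean velocity V = Q/A = 0.000638/0.0006743 = 0.9462 m/s.
Reynolds number Re = ρVD/μ = 0.596 · 0.9462 · 0.0293 / 1.16e-05 = 1424.
Re < 2300 → laminar flow, so f = 64/Re = 64/1424 = 0.04493 (the turbulent correlation is not needed).
Darcy-Weisbach: ΔP = f(L/D)(ρV²/2) = 0.04493·(95.4/0.0293)·(0.596·0.9462²/2) = 0.04493·3256·0.2668 = 39.03 Pa.
ΔP = 39.03 Pa = 0.0390 kPa.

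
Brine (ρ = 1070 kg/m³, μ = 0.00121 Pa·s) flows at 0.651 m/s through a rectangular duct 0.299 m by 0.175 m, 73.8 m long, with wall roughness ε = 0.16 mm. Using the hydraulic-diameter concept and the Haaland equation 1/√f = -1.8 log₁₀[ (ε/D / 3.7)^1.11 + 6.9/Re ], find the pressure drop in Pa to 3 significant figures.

Hydraulic diameter D_h = 4A/P = 4·(0.299·0.175)/(2·(0.299+0.175)) = 0.2093/0.948 = 0.2208 m.
Re = ρVD_h/μ = 1070·0.651·0.2208/0.00121 = 1.271e+05.
ε/D_h = 0.00016/0.2208 = 0.000725; Haaland gives 1/√f = -1.8 log₁₀[7.66e-05+5.43e-05] = 6.99, so f = 0.02047.
ΔP = f(L/D_h)(ρV²/2) = 0.02047·73.8/0.2208·226.7 = 1551 Pa.

ΔP ≈ 1550 Pa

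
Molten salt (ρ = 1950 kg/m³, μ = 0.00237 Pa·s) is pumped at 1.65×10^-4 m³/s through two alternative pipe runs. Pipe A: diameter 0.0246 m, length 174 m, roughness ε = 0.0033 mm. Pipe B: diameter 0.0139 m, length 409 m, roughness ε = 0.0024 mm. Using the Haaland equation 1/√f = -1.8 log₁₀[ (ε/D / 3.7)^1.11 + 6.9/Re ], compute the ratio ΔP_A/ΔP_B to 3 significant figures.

ΔP_A/ΔP_B ≈ 0.0286

Pipe A: V = Q/A = 0.000165/0.0004753 = 0.3472 m/s; Re = 7027; ε/D = 0.000134; Haaland → f = 0.03423; ΔP_A = f(L/D)(ρV²/2) = 2.845e+04 Pa.
Pipe B: V = Q/A = 0.000165/0.0001517 = 1.087 m/s; Re = 1.244e+04; ε/D = 0.000173; Haaland → f = 0.02933; ΔP_B = f(L/D)(ρV²/2) = 9.949e+05 Pa.
ΔP_A/ΔP_B = 2.845e+04/9.949e+05 = 0.0286.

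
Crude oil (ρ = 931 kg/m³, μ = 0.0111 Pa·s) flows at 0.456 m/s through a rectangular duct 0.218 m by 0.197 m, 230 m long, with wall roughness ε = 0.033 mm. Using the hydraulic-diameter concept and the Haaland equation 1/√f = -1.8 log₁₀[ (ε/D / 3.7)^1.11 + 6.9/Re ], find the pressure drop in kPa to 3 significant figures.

ΔP ≈ 3.56 kPa

Hydraulic diameter D_h = 4A/P = 4·(0.218·0.197)/(2·(0.218+0.197)) = 0.1718/0.83 = 0.207 m.
Re = ρVD_h/μ = 931·0.456·0.207/0.0111 = 7916.
ε/D_h = 3.3e-05/0.207 = 0.000159; Haaland gives 1/√f = -1.8 log₁₀[1.43e-05+0.000872] = 5.495, so f = 0.03312.
ΔP = f(L/D_h)(ρV²/2) = 0.03312·230/0.207·96.79 = 3563 Pa.
ΔP = 3.56 kPa.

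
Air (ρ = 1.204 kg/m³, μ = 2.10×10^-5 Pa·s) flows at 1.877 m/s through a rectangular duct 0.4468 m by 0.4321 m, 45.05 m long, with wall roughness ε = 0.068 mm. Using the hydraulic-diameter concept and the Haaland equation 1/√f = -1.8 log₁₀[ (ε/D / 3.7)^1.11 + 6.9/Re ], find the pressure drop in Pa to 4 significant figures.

ΔP ≈ 4.657 Pa

Hydraulic diameter D_h = 4A/P = 4·(0.4468·0.4321)/(2·(0.4468+0.4321)) = 0.7722/1.758 = 0.4393 m.
Re = ρVD_h/μ = 1.204·1.877·0.4393/2.1e-05 = 4.728e+04.
ε/D_h = 6.8e-05/0.4393 = 0.000155; Haaland gives 1/√f = -1.8 log₁₀[1.38e-05+0.000146] = 6.834, so f = 0.02141.
ΔP = f(L/D_h)(ρV²/2) = 0.02141·45.05/0.4393·2.121 = 4.657 Pa.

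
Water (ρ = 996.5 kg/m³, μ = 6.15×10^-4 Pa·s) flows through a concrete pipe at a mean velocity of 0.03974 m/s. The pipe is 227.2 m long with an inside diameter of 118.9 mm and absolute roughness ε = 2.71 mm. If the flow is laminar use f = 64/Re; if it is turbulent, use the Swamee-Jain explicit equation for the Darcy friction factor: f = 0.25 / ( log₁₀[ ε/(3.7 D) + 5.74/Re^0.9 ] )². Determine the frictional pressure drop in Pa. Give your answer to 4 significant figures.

Reynolds number Re = ρVD/μ = 996.5 · 0.03974 · 0.1189 / 0.000615 = 7656.
Re > 4000 → turbulent. Relative roughness ε/D = 0.00271/0.1189 = 0.0228. Swamee-Jain: f = 0.25/(log₁₀[0.0228/3.7 + 5.74/7656^0.9])² = 0.25/(log₁₀[0.00616 + 0.00183])² = 0.25/(-2.097)² = 0.05684.
Darcy-Weisbach: ΔP = f(L/D)(ρV²/2) = 0.05684·(227.2/0.1189)·(996.5·0.03974²/2) = 0.05684·1911·0.7869 = 85.46 Pa.

ΔP ≈ 85.46 Pa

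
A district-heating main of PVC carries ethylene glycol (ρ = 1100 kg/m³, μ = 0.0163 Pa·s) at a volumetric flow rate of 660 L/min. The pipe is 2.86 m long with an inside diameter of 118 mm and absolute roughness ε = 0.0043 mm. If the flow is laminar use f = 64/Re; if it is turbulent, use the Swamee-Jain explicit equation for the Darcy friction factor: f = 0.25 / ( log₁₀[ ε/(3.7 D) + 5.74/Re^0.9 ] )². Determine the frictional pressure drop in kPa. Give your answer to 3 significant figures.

Q = 660 L/min = 660/60000 = 0.011 m³/s.
Cross-sectional area A = πD²/4 = π(0.118)²/4 = 0.01094 m²; mean velocity V = Q/A = 0.011/0.01094 = 1.006 m/s.
Reynolds number Re = ρVD/μ = 1100 · 1.006 · 0.118 / 0.0163 = 8010.
Re > 4000 → turbulent. Relative roughness ε/D = 4.3e-06/0.118 = 3.64e-05. Swamee-Jain: f = 0.25/(log₁₀[3.64e-05/3.7 + 5.74/8010^0.9])² = 0.25/(log₁₀[9.85e-06 + 0.00176])² = 0.25/(-2.752)² = 0.03301.
Darcy-Weisbach: ΔP = f(L/D)(ρV²/2) = 0.03301·(2.86/0.118)·(1100·1.006²/2) = 0.03301·24.24·556.5 = 445.2 Pa.
ΔP = 445.2 Pa = 0.445 kPa.

ΔP ≈ 0.445 kPa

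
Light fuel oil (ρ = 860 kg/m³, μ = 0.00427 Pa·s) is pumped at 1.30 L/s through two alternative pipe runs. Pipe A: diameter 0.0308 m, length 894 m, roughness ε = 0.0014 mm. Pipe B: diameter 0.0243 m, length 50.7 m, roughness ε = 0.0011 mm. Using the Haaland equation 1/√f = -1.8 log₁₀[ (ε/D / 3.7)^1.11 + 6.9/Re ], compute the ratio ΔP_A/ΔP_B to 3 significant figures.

ΔP_A/ΔP_B ≈ 5.74

Pipe A: V = Q/A = 0.0013/0.0007451 = 1.745 m/s; Re = 1.082e+04; ε/D = 4.55e-05; Haaland → f = 0.03027; ΔP_A = f(L/D)(ρV²/2) = 1.15e+06 Pa.
Pipe B: V = Q/A = 0.0013/0.0004638 = 2.803 m/s; Re = 1.372e+04; ε/D = 4.53e-05; Haaland → f = 0.02842; ΔP_B = f(L/D)(ρV²/2) = 2.003e+05 Pa.
ΔP_A/ΔP_B = 1.15e+06/2.003e+05 = 5.74.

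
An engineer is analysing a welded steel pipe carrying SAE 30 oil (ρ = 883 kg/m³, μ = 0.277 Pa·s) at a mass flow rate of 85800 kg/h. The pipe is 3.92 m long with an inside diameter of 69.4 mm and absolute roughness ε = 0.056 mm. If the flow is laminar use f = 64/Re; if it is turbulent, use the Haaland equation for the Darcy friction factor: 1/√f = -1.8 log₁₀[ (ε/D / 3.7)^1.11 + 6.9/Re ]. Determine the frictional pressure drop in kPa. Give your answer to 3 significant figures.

ṁ = 85800 kg/h = 85800/3600 = 23.83 kg/s.
A = πD²/4 = π(0.0694)²/4 = 0.003783 m²; mean velocity V = ṁ/(ρA) = 23.83/(883 · 0.003783) = 7.135 m/s.
Reynolds number Re = ρVD/μ = 883 · 7.135 · 0.0694 / 0.277 = 1579.
Re < 2300 → laminar flow, so f = 64/Re = 64/1579 = 0.04054 (the turbulent correlation is not needed).
Darcy-Weisbach: ΔP = f(L/D)(ρV²/2) = 0.04054·(3.92/0.0694)·(883·7.135²/2) = 0.04054·56.48·2.248e+04 = 5.148e+04 Pa.
ΔP = 5.148e+04 Pa = 51.5 kPa.

ΔP ≈ 51.5 kPa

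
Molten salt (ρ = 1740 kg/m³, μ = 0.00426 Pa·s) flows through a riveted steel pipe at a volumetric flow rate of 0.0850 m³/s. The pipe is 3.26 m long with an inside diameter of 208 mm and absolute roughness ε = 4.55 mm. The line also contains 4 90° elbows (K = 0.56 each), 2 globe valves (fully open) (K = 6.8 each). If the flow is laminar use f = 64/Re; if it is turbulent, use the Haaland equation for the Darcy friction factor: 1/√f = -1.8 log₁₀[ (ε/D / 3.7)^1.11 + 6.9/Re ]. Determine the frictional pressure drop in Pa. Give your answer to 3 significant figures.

Cross-sectional area A = πD²/4 = π(0.208)²/4 = 0.03398 m²; mean velocity V = Q/A = 0.085/0.03398 = 2.502 m/s.
Reynolds number Re = ρVD/μ = 1740 · 2.502 · 0.208 / 0.00426 = 2.125e+05.
Re > 4000 → turbulent. Relative roughness ε/D = 0.00455/0.208 = 0.0219. Haaland: 1/√f = -1.8 log₁₀[(0.0219/3.7)^1.11 + 6.9/2.125e+05] = -1.8 log₁₀[0.00336 + 3.25e-05] = 4.445, so f = 0.05062.
Total minor-loss coefficient ΣK = 4·0.56 + 2·6.8 = 15.8.
ΔP = [f·L/D + ΣK]·(ρV²/2) = [0.05062·3.26/0.208 + 15.8]·(1740·2.502²/2) = [0.7934 + 15.8]·5444 = 9.055e+04 Pa.

ΔP ≈ 90600 Pa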